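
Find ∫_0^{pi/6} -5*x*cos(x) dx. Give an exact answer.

-5*sqrt(3)/2 - 5*pi/12 + 5

Integrate by parts once (u = x, dv = -5*cos(x) dx).
An antiderivative is F(x) = -5*x*sin(x) - 5*cos(x).
Then F(pi/6) - F(0) = (-5*sqrt(3)/2 - 5*pi/12) - (-5) = -5*sqrt(3)/2 - 5*pi/12 + 5.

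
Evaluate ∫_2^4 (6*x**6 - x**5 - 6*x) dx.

By the power rule, an antiderivative is F(x) = 6*x**7/7 - x**6/6 - 3*x**2.
Then F(4) - F(2) = (279568/21) - (1828/21) = 92580/7.

92580/7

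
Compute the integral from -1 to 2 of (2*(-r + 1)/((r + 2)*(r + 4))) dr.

log(2)

Factor the denominator: r**2 + 6*r + 8 = (r + 4)(r + 2).
Partial fractions: 2*(-r + 1)/((r + 2)*(r + 4)) = -5/(r + 4) + 3/(r + 2).
An antiderivative is F(r) = 3*log(r + 2) - 5*log(r + 4).
Then F(2) - F(-1) = (-5*log(3) + log(2)) - (-5*log(3)) = log(2).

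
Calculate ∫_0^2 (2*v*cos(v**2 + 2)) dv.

-sin(2) + sin(6)

Let u = v**2 + 2, so du = 2*v dv. When v = 0, u = 2; when v = 2, u = 6.
The integral becomes ∫ cos(u) du from 2 to 6, with antiderivative sin(u).
Back in v: F(v) = sin(v**2 + 2).
Then F(2) - F(0) = (sin(6)) - (sin(2)) = -sin(2) + sin(6).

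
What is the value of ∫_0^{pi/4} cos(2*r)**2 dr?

pi/8

Use the identity cos^2(2*r) = (1 + cos(4*r))/2.
An antiderivative is F(r) = r/2 + sin(4*r)/8.
Then F(pi/4) - F(0) = (pi/8) - (0) = pi/8.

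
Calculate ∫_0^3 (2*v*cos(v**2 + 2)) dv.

Let u = v**2 + 2, so du = 2*v dv. When v = 0, u = 2; when v = 3, u = 11.
The integral becomes ∫ cos(u) du from 2 to 11, with antiderivative sin(u).
Back in v: F(v) = sin(v**2 + 2).
Then F(3) - F(0) = (sin(11)) - (sin(2)) = sin(11) - sin(2).

sin(11) - sin(2)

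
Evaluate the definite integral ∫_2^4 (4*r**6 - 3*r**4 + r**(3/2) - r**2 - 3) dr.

911618/105 - 8*sqrt(2)/5

By the power rule, an antiderivative is F(r) = 4*r**7/7 + 2*r**(5/2)/5 - 3*r**5/5 - r**3/3 - 3*r.
Then F(4) - F(2) = (916372/105) - (8*sqrt(2)/5 + 4754/105) = 911618/105 - 8*sqrt(2)/5.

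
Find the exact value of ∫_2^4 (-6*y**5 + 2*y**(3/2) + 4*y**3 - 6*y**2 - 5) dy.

By the power rule, an antiderivative is F(y) = -y**6 + 4*y**(5/2)/5 + y**4 - 2*y**3 - 5*y.
Then F(4) - F(2) = (-19812/5) - (-74 + 16*sqrt(2)/5) = -19442/5 - 16*sqrt(2)/5.

-19442/5 - 16*sqrt(2)/5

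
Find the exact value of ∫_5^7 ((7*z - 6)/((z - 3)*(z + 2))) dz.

Factor the denominator: z**2 - z - 6 = (z + 2)(z - 3).
Partial fractions: (7*z - 6)/((z - 3)*(z + 2)) = 4/(z + 2) + 3/(z - 3).
An antiderivative is F(z) = 3*log(z - 3) + 4*log(z + 2).
Then F(7) - F(5) = (6*log(2) + 8*log(3)) - (3*log(2) + 4*log(7)) = -4*log(7) + 3*log(2) + 8*log(3).

-4*log(7) + 3*log(2) + 8*log(3)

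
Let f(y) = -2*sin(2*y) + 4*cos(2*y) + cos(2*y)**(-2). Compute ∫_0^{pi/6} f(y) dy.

An antiderivative is F(y) = 2*sin(2*y) + cos(2*y) + tan(2*y)/2.
Then F(pi/6) - F(0) = (1/2 + 3*sqrt(3)/2) - (1) = -1/2 + 3*sqrt(3)/2.

-1/2 + 3*sqrt(3)/2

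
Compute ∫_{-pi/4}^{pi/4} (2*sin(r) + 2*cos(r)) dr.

2*sqrt(2)

An antiderivative is F(r) = 2*sin(r) - 2*cos(r).
Then F(pi/4) - F(-pi/4) = (0) - (-2*sqrt(2)) = 2*sqrt(2).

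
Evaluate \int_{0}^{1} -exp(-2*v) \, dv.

An antiderivative is F(v) = exp(-2*v)/2.
Then F(1) - F(0) = (exp(-2)/2) - (1/2) = (1 - exp(2))*exp(-2)/2.

(1 - exp(2))*exp(-2)/2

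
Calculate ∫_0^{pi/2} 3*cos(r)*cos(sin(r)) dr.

Let u = sin(r), so du = cos(r) dr. When r = 0, u = 0; when r = pi/2, u = 1.
The integral becomes 3·∫ cos(u) du from 0 to 1, with antiderivative 3*sin(u).
Back in r: F(r) = 3*sin(sin(r)).
Then F(pi/2) - F(0) = (3*sin(1)) - (0) = 3*sin(1).

3*sin(1)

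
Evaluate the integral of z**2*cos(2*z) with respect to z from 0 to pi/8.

Integrate by parts twice (u = z^2, dv = cos(2*z) dz).
An antiderivative is F(z) = z**2*sin(2*z)/2 + z*cos(2*z)/2 - sin(2*z)/4.
Then F(pi/8) - F(0) = (sqrt(2)*(-32 + pi**2 + 8*pi)/256) - (0) = sqrt(2)*(-32 + pi**2 + 8*pi)/256.

sqrt(2)*(-32 + pi**2 + 8*pi)/256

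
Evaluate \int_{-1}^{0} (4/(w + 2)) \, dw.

log(16)

An antiderivative is F(w) = 4*log(w + 2).
Then F(0) - F(-1) = (log(16)) - (0) = log(16).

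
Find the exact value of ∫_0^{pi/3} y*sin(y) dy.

-pi/6 + sqrt(3)/2

Integrate by parts once (u = y, dv = sin(y) dy).
An antiderivative is F(y) = -y*cos(y) + sin(y).
Then F(pi/3) - F(0) = (-pi/6 + sqrt(3)/2) - (0) = -pi/6 + sqrt(3)/2.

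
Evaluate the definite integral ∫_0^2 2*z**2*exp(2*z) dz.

-1/2 + 5*exp(4)/2

Integrate by parts twice (u = z^2, dv = 2*exp(2*z) dz).
An antiderivative is F(z) = (2*z**2 - 2*z + 1)*exp(2*z)/2.
Then F(2) - F(0) = (5*exp(4)/2) - (1/2) = -1/2 + 5*exp(4)/2.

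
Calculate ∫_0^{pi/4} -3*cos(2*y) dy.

An antiderivative is F(y) = -3*sin(2*y)/2.
Then F(pi/4) - F(0) = (-3/2) - (0) = -3/2.

-3/2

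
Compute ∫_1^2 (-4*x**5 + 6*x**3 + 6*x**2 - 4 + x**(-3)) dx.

By the power rule, an antiderivative is F(x) = -2*x**6/3 + 3*x**4/2 + 2*x**3 - 4*x - 1/(2*x**2).
Then F(2) - F(1) = (-259/24) - (-5/3) = -73/8.

-73/8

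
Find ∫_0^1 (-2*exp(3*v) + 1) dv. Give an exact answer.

An antiderivative is F(v) = -2*exp(3*v)/3 + v.
Then F(1) - F(0) = (1 - 2*exp(3)/3) - (-2/3) = 5/3 - 2*exp(3)/3.

5/3 - 2*exp(3)/3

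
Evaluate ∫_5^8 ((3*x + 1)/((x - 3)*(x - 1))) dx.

-2*log(7) - log(2) + 5*log(5)

Factor the denominator: x**2 - 4*x + 3 = (x - 1)(x - 3).
Partial fractions: (3*x + 1)/((x - 3)*(x - 1)) = -2/(x - 1) + 5/(x - 3).
An antiderivative is F(x) = 5*log(x - 3) - 2*log(x - 1).
Then F(8) - F(5) = (-2*log(7) + 5*log(5)) - (log(2)) = -2*log(7) - log(2) + 5*log(5).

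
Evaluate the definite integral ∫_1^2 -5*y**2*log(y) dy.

Integrate by parts once (u = ln y, dv = -5*y**2 dy).
An antiderivative is F(y) = -5*y**3*(3*log(y) - 1)/9.
Then F(2) - F(1) = (40/9 - 40*log(2)/3) - (5/9) = 35/9 - 40*log(2)/3.

35/9 - 40*log(2)/3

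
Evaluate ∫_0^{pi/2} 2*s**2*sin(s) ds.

Integrate by parts twice (u = s^2, dv = 2*sin(s) ds).
An antiderivative is F(s) = -2*s**2*cos(s) + 4*s*sin(s) + 4*cos(s).
Then F(pi/2) - F(0) = (2*pi) - (4) = -4 + 2*pi.

-4 + 2*pi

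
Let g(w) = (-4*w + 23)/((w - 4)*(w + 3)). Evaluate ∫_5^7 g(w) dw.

-5*log(5) + log(3) + 10*log(2)

Factor the denominator: w**2 - w - 12 = (w + 3)(w - 4).
Partial fractions: (-4*w + 23)/((w - 4)*(w + 3)) = -5/(w + 3) + 1/(w - 4).
An antiderivative is F(w) = log(w - 4) - 5*log(w + 3).
Then F(7) - F(5) = (-5*log(5) - 5*log(2) + log(3)) - (-15*log(2)) = -5*log(5) + log(3) + 10*log(2).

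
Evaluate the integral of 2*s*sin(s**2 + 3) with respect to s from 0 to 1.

Let u = s**2 + 3, so du = 2*s ds. When s = 0, u = 3; when s = 1, u = 4.
The integral becomes ∫ sin(u) du from 3 to 4, with antiderivative -cos(u).
Back in s: F(s) = -cos(s**2 + 3).
Then F(1) - F(0) = (-cos(4)) - (-cos(3)) = cos(3) - cos(4).

cos(3) - cos(4)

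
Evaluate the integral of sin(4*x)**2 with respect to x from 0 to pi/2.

Use the identity sin^2(4*x) = (1 - cos(8*x))/2.
An antiderivative is F(x) = x/2 - sin(8*x)/16.
Then F(pi/2) - F(0) = (pi/4) - (0) = pi/4.

pi/4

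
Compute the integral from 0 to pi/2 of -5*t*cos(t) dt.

5 - 5*pi/2

Integrate by parts once (u = t, dv = -5*cos(t) dt).
An antiderivative is F(t) = -5*t*sin(t) - 5*cos(t).
Then F(pi/2) - F(0) = (-5*pi/2) - (-5) = 5 - 5*pi/2.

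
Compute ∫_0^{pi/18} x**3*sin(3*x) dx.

-1/27 - sqrt(3)*pi**3/34992 + pi**2/1944 + sqrt(3)*pi/162

Integrate by parts 3 times (u = x^3, dv = sin(3*x) dx).
An antiderivative is F(x) = -x**3*cos(3*x)/3 + x**2*sin(3*x)/3 + 2*x*cos(3*x)/9 - 2*sin(3*x)/27.
Then F(pi/18) - F(0) = (-1/27 - sqrt(3)*pi**3/34992 + pi**2/1944 + sqrt(3)*pi/162) - (0) = -1/27 - sqrt(3)*pi**3/34992 + pi**2/1944 + sqrt(3)*pi/162.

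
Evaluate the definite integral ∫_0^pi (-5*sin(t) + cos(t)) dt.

-10

An antiderivative is F(t) = sin(t) + 5*cos(t).
Then F(pi) - F(0) = (-5) - (5) = -10.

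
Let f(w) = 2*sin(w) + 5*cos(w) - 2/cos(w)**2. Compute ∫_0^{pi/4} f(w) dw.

3*sqrt(2)/2

An antiderivative is F(w) = 5*sin(w) - 2*cos(w) - 2*tan(w).
Then F(pi/4) - F(0) = (-2 + 3*sqrt(2)/2) - (-2) = 3*sqrt(2)/2.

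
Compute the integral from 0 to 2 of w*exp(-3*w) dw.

(-7 + exp(6))*exp(-6)/9

Integrate by parts once (u = w, dv = exp(-3*w) dw).
An antiderivative is F(w) = (-3*w - 1)*exp(-3*w)/9.
Then F(2) - F(0) = (-7*exp(-6)/9) - (-1/9) = (-7 + exp(6))*exp(-6)/9.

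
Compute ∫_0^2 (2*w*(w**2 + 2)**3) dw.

320

Let u = w**2 + 2, so du = 2*w dw. When w = 0, u = 2; when w = 2, u = 6.
The integral becomes ∫ u**3 du from 2 to 6, with antiderivative u**4/4.
Back in w: F(w) = (w**2 + 2)**4/4.
Then F(2) - F(0) = (324) - (4) = 320.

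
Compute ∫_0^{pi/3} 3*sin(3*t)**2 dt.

Use the identity sin^2(3*t) = (1 - cos(6*t))/2.
An antiderivative is F(t) = 3*t/2 - sin(6*t)/4.
Then F(pi/3) - F(0) = (pi/2) - (0) = pi/2.

pi/2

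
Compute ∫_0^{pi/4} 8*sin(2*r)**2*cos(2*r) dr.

Let u = sin(2*r), so du = 2*cos(2*r) dr. When r = 0, u = 0; when r = pi/4, u = 1.
The integral becomes 4·∫ u**2 du from 0 to 1, with antiderivative 4*u**3/3.
Back in r: F(r) = 4*sin(2*r)**3/3.
Then F(pi/4) - F(0) = (4/3) - (0) = 4/3.

4/3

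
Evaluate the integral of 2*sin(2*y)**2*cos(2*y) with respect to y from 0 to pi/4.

1/3

Let u = sin(2*y), so du = 2*cos(2*y) dy. When y = 0, u = 0; when y = pi/4, u = 1.
The integral becomes ∫ u**2 du from 0 to 1, with antiderivative u**3/3.
Back in y: F(y) = sin(2*y)**3/3.
Then F(pi/4) - F(0) = (1/3) - (0) = 1/3.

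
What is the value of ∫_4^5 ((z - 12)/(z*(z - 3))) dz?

-11*log(2) + 4*log(5)

Factor the denominator: z**2 - 3*z = z(z - 3).
Partial fractions: (z - 12)/(z*(z - 3)) = 4/z - 3/(z - 3).
An antiderivative is F(z) = 4*log(z) - 3*log(z - 3).
Then F(5) - F(4) = (-3*log(2) + 4*log(5)) - (8*log(2)) = -11*log(2) + 4*log(5).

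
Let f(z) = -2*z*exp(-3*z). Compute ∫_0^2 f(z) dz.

-2/9 + 14*exp(-6)/9

Integrate by parts once (u = z, dv = -2*exp(-3*z) dz).
An antiderivative is F(z) = (6*z + 2)*exp(-3*z)/9.
Then F(2) - F(0) = (14*exp(-6)/9) - (2/9) = -2/9 + 14*exp(-6)/9.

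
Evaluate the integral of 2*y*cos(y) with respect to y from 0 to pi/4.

-2 + sqrt(2)*pi/4 + sqrt(2)

Integrate by parts once (u = y, dv = 2*cos(y) dy).
An antiderivative is F(y) = 2*y*sin(y) + 2*cos(y).
Then F(pi/4) - F(0) = (sqrt(2)*(pi + 4)/4) - (2) = -2 + sqrt(2)*pi/4 + sqrt(2).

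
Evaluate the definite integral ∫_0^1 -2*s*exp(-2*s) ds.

(3 - exp(2))*exp(-2)/2

Integrate by parts once (u = s, dv = -2*exp(-2*s) ds).
An antiderivative is F(s) = (2*s + 1)*exp(-2*s)/2.
Then F(1) - F(0) = (3*exp(-2)/2) - (1/2) = (3 - exp(2))*exp(-2)/2.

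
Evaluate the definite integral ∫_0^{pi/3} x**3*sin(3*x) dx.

pi*(-6 + pi**2)/81

Integrate by parts 3 times (u = x^3, dv = sin(3*x) dx).
An antiderivative is F(x) = -x**3*cos(3*x)/3 + x**2*sin(3*x)/3 + 2*x*cos(3*x)/9 - 2*sin(3*x)/27.
Then F(pi/3) - F(0) = (pi*(-6 + pi**2)/81) - (0) = pi*(-6 + pi**2)/81.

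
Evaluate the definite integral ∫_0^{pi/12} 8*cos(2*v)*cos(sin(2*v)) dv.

Let u = sin(2*v), so du = 2*cos(2*v) dv. When v = 0, u = 0; when v = pi/12, u = 1/2.
The integral becomes 4·∫ cos(u) du from 0 to 1/2, with antiderivative 4*sin(u).
Back in v: F(v) = 4*sin(sin(2*v)).
Then F(pi/12) - F(0) = (4*sin(1/2)) - (0) = 4*sin(1/2).

4*sin(1/2)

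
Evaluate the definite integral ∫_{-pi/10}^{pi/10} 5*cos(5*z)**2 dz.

Use the identity cos^2(5*z) = (1 + cos(10*z))/2.
An antiderivative is F(z) = 5*z/2 + sin(10*z)/4.
Then F(pi/10) - F(-pi/10) = (pi/4) - (-pi/4) = pi/2.

pi/2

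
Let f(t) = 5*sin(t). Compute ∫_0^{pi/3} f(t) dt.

5/2

An antiderivative is F(t) = -5*cos(t).
Then F(pi/3) - F(0) = (-5/2) - (-5) = 5/2.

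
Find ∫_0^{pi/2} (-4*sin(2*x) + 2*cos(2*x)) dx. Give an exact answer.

An antiderivative is F(x) = sin(2*x) + 2*cos(2*x).
Then F(pi/2) - F(0) = (-2) - (2) = -4.

-4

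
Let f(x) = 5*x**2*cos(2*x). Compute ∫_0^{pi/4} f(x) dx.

Integrate by parts twice (u = x^2, dv = 5*cos(2*x) dx).
An antiderivative is F(x) = 5*x**2*sin(2*x)/2 + 5*x*cos(2*x)/2 - 5*sin(2*x)/4.
Then F(pi/4) - F(0) = (-5/4 + 5*pi**2/32) - (0) = -5/4 + 5*pi**2/32.

-5/4 + 5*pi**2/32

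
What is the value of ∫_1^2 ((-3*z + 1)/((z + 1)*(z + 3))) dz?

-5*log(5) + 2*log(3) + 8*log(2)

Factor the denominator: z**2 + 4*z + 3 = (z + 3)(z + 1).
Partial fractions: (-3*z + 1)/((z + 1)*(z + 3)) = -5/(z + 3) + 2/(z + 1).
An antiderivative is F(z) = 2*log(z + 1) - 5*log(z + 3).
Then F(2) - F(1) = (-5*log(5) + 2*log(3)) - (-8*log(2)) = -5*log(5) + 2*log(3) + 8*log(2).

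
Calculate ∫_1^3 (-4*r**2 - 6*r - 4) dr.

-200/3

By the power rule, an antiderivative is F(r) = -4*r**3/3 - 3*r**2 - 4*r.
Then F(3) - F(1) = (-75) - (-25/3) = -200/3.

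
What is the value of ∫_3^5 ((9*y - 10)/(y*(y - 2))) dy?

Factor the denominator: y**2 - 2*y = y(y - 2).
Partial fractions: (9*y - 10)/(y*(y - 2)) = 5/y + 4/(y - 2).
An antiderivative is F(y) = 5*log(y) + 4*log(y - 2).
Then F(5) - F(3) = (4*log(3) + 5*log(5)) - (5*log(3)) = -log(3) + 5*log(5).

-log(3) + 5*log(5)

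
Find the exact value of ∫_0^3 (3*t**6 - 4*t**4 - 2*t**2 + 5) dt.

25896/35

By the power rule, an antiderivative is F(t) = 3*t**7/7 - 4*t**5/5 - 2*t**3/3 + 5*t.
Then F(3) - F(0) = (25896/35) - (0) = 25896/35.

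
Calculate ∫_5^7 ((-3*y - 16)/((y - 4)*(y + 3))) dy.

Factor the denominator: y**2 - y - 12 = (y + 3)(y - 4).
Partial fractions: (-3*y - 16)/((y - 4)*(y + 3)) = 1/(y + 3) - 4/(y - 4).
An antiderivative is F(y) = -4*log(y - 4) + log(y + 3).
Then F(7) - F(5) = (log(10/81)) - (log(8)) = -4*log(3) - 2*log(2) + log(5).

-4*log(3) - 2*log(2) + log(5)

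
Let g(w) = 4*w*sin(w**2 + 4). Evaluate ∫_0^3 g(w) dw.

-2*cos(13) + 2*cos(4)

Let u = w**2 + 4, so du = 2*w dw. When w = 0, u = 4; when w = 3, u = 13.
The integral becomes 2·∫ sin(u) du from 4 to 13, with antiderivative -2*cos(u).
Back in w: F(w) = -2*cos(w**2 + 4).
Then F(3) - F(0) = (-2*cos(13)) - (-2*cos(4)) = -2*cos(13) + 2*cos(4).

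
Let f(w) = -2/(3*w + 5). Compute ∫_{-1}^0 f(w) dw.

-2*log(5)/3 + 2*log(2)/3

An antiderivative is F(w) = -2*log(3*w + 5)/3.
Then F(0) - F(-1) = (-2*log(5)/3) - (-2*log(2)/3) = -2*log(5)/3 + 2*log(2)/3.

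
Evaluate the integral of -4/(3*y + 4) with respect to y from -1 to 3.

-4*log(13)/3

An antiderivative is F(y) = -4*log(3*y + 4)/3.
Then F(3) - F(-1) = (-4*log(13)/3) - (0) = -4*log(13)/3.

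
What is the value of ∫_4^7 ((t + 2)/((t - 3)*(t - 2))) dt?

Factor the denominator: t**2 - 5*t + 6 = (t - 2)(t - 3).
Partial fractions: (t + 2)/((t - 3)*(t - 2)) = -4/(t - 2) + 5/(t - 3).
An antiderivative is F(t) = 5*log(t - 3) - 4*log(t - 2).
Then F(7) - F(4) = (-4*log(5) + 10*log(2)) - (-log(16)) = -4*log(5) + 14*log(2).

-4*log(5) + 14*log(2)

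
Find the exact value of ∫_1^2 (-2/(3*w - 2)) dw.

An antiderivative is F(w) = -2*log(3*w - 2)/3.
Then F(2) - F(1) = (-4*log(2)/3) - (0) = -4*log(2)/3.

-4*log(2)/3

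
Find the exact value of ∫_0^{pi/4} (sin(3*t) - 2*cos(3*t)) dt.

1/3 - sqrt(2)/6

An antiderivative is F(t) = -2*sin(3*t)/3 - cos(3*t)/3.
Then F(pi/4) - F(0) = (-sqrt(2)/6) - (-1/3) = 1/3 - sqrt(2)/6.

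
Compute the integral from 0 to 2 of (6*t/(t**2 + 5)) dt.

-3*log(5) + 6*log(3)

Let u = t**2 + 5, so du = 2*t dt. When t = 0, u = 5; when t = 2, u = 9.
The integral becomes 3·∫ 1/u du from 5 to 9, with antiderivative 3*log(u).
Back in t: F(t) = 3*log(t**2 + 5).
Then F(2) - F(0) = (6*log(3)) - (3*log(5)) = -3*log(5) + 6*log(3).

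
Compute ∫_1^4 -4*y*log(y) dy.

15 - 64*log(2)

Integrate by parts once (u = ln y, dv = -4*y dy).
An antiderivative is F(y) = -y**2*(2*log(y) - 1).
Then F(4) - F(1) = (16 - 64*log(2)) - (1) = 15 - 64*log(2).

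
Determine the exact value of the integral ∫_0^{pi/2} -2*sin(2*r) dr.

-2

An antiderivative is F(r) = cos(2*r).
Then F(pi/2) - F(0) = (-1) - (1) = -2.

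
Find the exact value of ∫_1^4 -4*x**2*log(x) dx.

28 - 512*log(2)/3

Integrate by parts once (u = ln x, dv = -4*x**2 dx).
An antiderivative is F(x) = -4*x**3*(3*log(x) - 1)/9.
Then F(4) - F(1) = (256/9 - 512*log(2)/3) - (4/9) = 28 - 512*log(2)/3.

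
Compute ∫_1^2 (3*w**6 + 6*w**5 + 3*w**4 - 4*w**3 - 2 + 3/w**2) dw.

8437/70

By the power rule, an antiderivative is F(w) = 3*w**7/7 + w**6 + 3*w**5/5 - w**4 - 2*w - 3/w.
Then F(2) - F(1) = (8159/70) - (-139/35) = 8437/70.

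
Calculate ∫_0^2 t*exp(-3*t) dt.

(-7 + exp(6))*exp(-6)/9

Integrate by parts once (u = t, dv = exp(-3*t) dt).
An antiderivative is F(t) = (-3*t - 1)*exp(-3*t)/9.
Then F(2) - F(0) = (-7*exp(-6)/9) - (-1/9) = (-7 + exp(6))*exp(-6)/9.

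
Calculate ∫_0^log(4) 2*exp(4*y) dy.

Let u = exp(y), so du = exp(y) dy. When y = 0, u = 1; when y = log(4), u = 4.
The integral becomes 2·∫ u**3 du from 1 to 4, with antiderivative u**4/2.
Back in y: F(y) = exp(4*y)/2.
Then F(log(4)) - F(0) = (128) - (1/2) = 255/2.

255/2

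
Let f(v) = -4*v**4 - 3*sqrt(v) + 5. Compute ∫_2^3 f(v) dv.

By the power rule, an antiderivative is F(v) = -4*v**5/5 - 2*v**(3/2) + 5*v.
Then F(3) - F(2) = (-897/5 - 6*sqrt(3)) - (-78/5 - 4*sqrt(2)) = -819/5 - 6*sqrt(3) + 4*sqrt(2).

-819/5 - 6*sqrt(3) + 4*sqrt(2)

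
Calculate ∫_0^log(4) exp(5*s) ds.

1023/5

Let u = exp(s), so du = exp(s) ds. When s = 0, u = 1; when s = log(4), u = 4.
The integral becomes ∫ u**4 du from 1 to 4, with antiderivative u**5/5.
Back in s: F(s) = exp(5*s)/5.
Then F(log(4)) - F(0) = (1024/5) - (1/5) = 1023/5.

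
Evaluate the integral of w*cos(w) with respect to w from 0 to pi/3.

-1/2 + sqrt(3)*pi/6

Integrate by parts once (u = w, dv = cos(w) dw).
An antiderivative is F(w) = w*sin(w) + cos(w).
Then F(pi/3) - F(0) = (1/2 + sqrt(3)*pi/6) - (1) = -1/2 + sqrt(3)*pi/6.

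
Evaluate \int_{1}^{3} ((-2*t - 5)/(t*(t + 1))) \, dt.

Factor the denominator: t**2 + t = (t + 1)t.
Partial fractions: (-2*t - 5)/(t*(t + 1)) = 3/(t + 1) - 5/t.
An antiderivative is F(t) = -5*log(t) + 3*log(t + 1).
Then F(3) - F(1) = (-5*log(3) + 6*log(2)) - (log(8)) = -5*log(3) + 3*log(2).

-5*log(3) + 3*log(2)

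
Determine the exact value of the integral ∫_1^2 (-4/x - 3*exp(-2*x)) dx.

An antiderivative is F(x) = -4*log(x) + 3*exp(-2*x)/2.
Then F(2) - F(1) = (-4*log(2) + 3*exp(-4)/2) - (3*exp(-2)/2) = -4*log(2) - 3*exp(-2)/2 + 3*exp(-4)/2.

-4*log(2) - 3*exp(-2)/2 + 3*exp(-4)/2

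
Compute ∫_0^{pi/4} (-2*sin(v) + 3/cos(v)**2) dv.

An antiderivative is F(v) = 2*cos(v) + 3*tan(v).
Then F(pi/4) - F(0) = (sqrt(2) + 3) - (2) = 1 + sqrt(2).

1 + sqrt(2)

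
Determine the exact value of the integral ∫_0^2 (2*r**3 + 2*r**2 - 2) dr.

By the power rule, an antiderivative is F(r) = r**4/2 + 2*r**3/3 - 2*r.
Then F(2) - F(0) = (28/3) - (0) = 28/3.

28/3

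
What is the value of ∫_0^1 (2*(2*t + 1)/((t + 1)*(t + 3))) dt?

-5*log(3) + 9*log(2)

Factor the denominator: t**2 + 4*t + 3 = (t + 3)(t + 1).
Partial fractions: 2*(2*t + 1)/((t + 1)*(t + 3)) = 5/(t + 3) - 1/(t + 1).
An antiderivative is F(t) = -log(t + 1) + 5*log(t + 3).
Then F(1) - F(0) = (9*log(2)) - (5*log(3)) = -5*log(3) + 9*log(2).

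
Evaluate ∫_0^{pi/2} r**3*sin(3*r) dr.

Integrate by parts 3 times (u = r^3, dv = sin(3*r) dr).
An antiderivative is F(r) = -r**3*cos(3*r)/3 + r**2*sin(3*r)/3 + 2*r*cos(3*r)/9 - 2*sin(3*r)/27.
Then F(pi/2) - F(0) = (2/27 - pi**2/12) - (0) = 2/27 - pi**2/12.

2/27 - pi**2/12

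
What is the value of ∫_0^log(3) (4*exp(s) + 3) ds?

log(27) + 8

An antiderivative is F(s) = 3*s + 4*exp(s).
Then F(log(3)) - F(0) = (3*log(3) + 12) - (4) = log(27) + 8.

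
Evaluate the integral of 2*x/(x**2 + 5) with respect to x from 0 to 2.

log(9/5)

Let u = x**2 + 5, so du = 2*x dx. When x = 0, u = 5; when x = 2, u = 9.
The integral becomes ∫ 1/u du from 5 to 9, with antiderivative log(u).
Back in x: F(x) = log(x**2 + 5).
Then F(2) - F(0) = (log(9)) - (log(5)) = log(9/5).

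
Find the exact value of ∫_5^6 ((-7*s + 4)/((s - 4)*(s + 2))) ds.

-13*log(2) + 3*log(7)

Factor the denominator: s**2 - 2*s - 8 = (s + 2)(s - 4).
Partial fractions: (-7*s + 4)/((s - 4)*(s + 2)) = -3/(s + 2) - 4/(s - 4).
An antiderivative is F(s) = -4*log(s - 4) - 3*log(s + 2).
Then F(6) - F(5) = (-13*log(2)) - (-3*log(7)) = -13*log(2) + 3*log(7).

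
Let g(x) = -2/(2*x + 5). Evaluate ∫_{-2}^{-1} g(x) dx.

An antiderivative is F(x) = -log(2*x + 5).
Then F(-1) - F(-2) = (-log(3)) - (0) = -log(3).

-log(3)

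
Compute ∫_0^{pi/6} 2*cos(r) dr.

1

An antiderivative is F(r) = 2*sin(r).
Then F(pi/6) - F(0) = (1) - (0) = 1.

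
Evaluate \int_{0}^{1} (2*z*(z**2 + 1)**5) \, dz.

21/2

Let u = z**2 + 1, so du = 2*z dz. When z = 0, u = 1; when z = 1, u = 2.
The integral becomes ∫ u**5 du from 1 to 2, with antiderivative u**6/6.
Back in z: F(z) = (z**2 + 1)**6/6.
Then F(1) - F(0) = (32/3) - (1/6) = 21/2.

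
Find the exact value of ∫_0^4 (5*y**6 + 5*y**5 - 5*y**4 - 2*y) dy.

By the power rule, an antiderivative is F(y) = 5*y**7/7 + 5*y**6/6 - y**5 - y**2.
Then F(4) - F(0) = (295600/21) - (0) = 295600/21.

295600/21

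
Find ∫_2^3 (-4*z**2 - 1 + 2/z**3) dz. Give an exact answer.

By the power rule, an antiderivative is F(z) = -4*z**3/3 - z - 1/z**2.
Then F(3) - F(2) = (-352/9) - (-155/12) = -943/36.

-943/36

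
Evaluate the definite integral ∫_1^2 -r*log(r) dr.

3/4 - log(4)

Integrate by parts once (u = ln r, dv = -r dr).
An antiderivative is F(r) = -r**2*(2*log(r) - 1)/4.
Then F(2) - F(1) = (1 - log(4)) - (1/4) = 3/4 - log(4).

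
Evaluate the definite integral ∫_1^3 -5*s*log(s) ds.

10 - 45*log(3)/2

Integrate by parts once (u = ln s, dv = -5*s ds).
An antiderivative is F(s) = -5*s**2*(2*log(s) - 1)/4.
Then F(3) - F(1) = (45/4 - 45*log(3)/2) - (5/4) = 10 - 45*log(3)/2.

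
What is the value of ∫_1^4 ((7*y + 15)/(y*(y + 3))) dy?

Factor the denominator: y**2 + 3*y = (y + 3)y.
Partial fractions: (7*y + 15)/(y*(y + 3)) = 2/(y + 3) + 5/y.
An antiderivative is F(y) = 5*log(y) + 2*log(y + 3).
Then F(4) - F(1) = (2*log(7) + 10*log(2)) - (log(16)) = 2*log(7) + 6*log(2).

2*log(7) + 6*log(2)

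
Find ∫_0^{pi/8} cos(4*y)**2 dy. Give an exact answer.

pi/16

Use the identity cos^2(4*y) = (1 + cos(8*y))/2.
An antiderivative is F(y) = y/2 + sin(8*y)/16.
Then F(pi/8) - F(0) = (pi/16) - (0) = pi/16.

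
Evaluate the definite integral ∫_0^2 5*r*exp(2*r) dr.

Integrate by parts once (u = r, dv = 5*exp(2*r) dr).
An antiderivative is F(r) = (10*r - 5)*exp(2*r)/4.
Then F(2) - F(0) = (15*exp(4)/4) - (-5/4) = 5/4 + 15*exp(4)/4.

5/4 + 15*exp(4)/4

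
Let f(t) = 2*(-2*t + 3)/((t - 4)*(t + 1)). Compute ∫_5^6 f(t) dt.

Factor the denominator: t**2 - 3*t - 4 = (t + 1)(t - 4).
Partial fractions: 2*(-2*t + 3)/((t - 4)*(t + 1)) = -2/(t + 1) - 2/(t - 4).
An antiderivative is F(t) = -2*log(t - 4) - 2*log(t + 1).
Then F(6) - F(5) = (-2*log(7) - 2*log(2)) - (-log(36)) = log(9/49).

log(9/49)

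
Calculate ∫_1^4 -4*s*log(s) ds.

Integrate by parts once (u = ln s, dv = -4*s ds).
An antiderivative is F(s) = -s**2*(2*log(s) - 1).
Then F(4) - F(1) = (16 - 64*log(2)) - (1) = 15 - 64*log(2).

15 - 64*log(2)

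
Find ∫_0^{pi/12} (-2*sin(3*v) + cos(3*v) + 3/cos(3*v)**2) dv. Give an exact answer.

An antiderivative is F(v) = sin(3*v)/3 + 2*cos(3*v)/3 + tan(3*v).
Then F(pi/12) - F(0) = (sqrt(2)/2 + 1) - (2/3) = 1/3 + sqrt(2)/2.

1/3 + sqrt(2)/2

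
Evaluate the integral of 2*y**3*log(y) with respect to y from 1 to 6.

Integrate by parts once (u = ln y, dv = 2*y**3 dy).
An antiderivative is F(y) = y**4*(4*log(y) - 1)/8.
Then F(6) - F(1) = (-162 + 648*log(2) + 648*log(3)) - (-1/8) = -1295/8 + 648*log(2) + 648*log(3).

-1295/8 + 648*log(2) + 648*log(3)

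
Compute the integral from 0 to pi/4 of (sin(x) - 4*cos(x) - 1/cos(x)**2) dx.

-5*sqrt(2)/2

An antiderivative is F(x) = -4*sin(x) - cos(x) - tan(x).
Then F(pi/4) - F(0) = (-5*sqrt(2)/2 - 1) - (-1) = -5*sqrt(2)/2.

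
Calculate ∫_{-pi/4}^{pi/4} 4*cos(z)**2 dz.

2 + pi

Use the identity cos^2(z) = (1 + cos(2*z))/2.
An antiderivative is F(z) = 2*z + sin(2*z).
Then F(pi/4) - F(-pi/4) = (1 + pi/2) - (-pi/2 - 1) = 2 + pi.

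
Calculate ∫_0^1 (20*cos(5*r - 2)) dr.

4*sin(3) + 4*sin(2)

Let u = 5*r - 2, so du = 5 dr. When r = 0, u = -2; when r = 1, u = 3.
The integral becomes 4·∫ cos(u) du from -2 to 3, with antiderivative 4*sin(u).
Back in r: F(r) = 4*sin(5*r - 2).
Then F(1) - F(0) = (4*sin(3)) - (-4*sin(2)) = 4*sin(3) + 4*sin(2).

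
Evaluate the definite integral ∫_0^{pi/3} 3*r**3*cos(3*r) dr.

4/9 - pi**2/9

Integrate by parts 3 times (u = r^3, dv = 3*cos(3*r) dr).
An antiderivative is F(r) = r**3*sin(3*r) + r**2*cos(3*r) - 2*r*sin(3*r)/3 - 2*cos(3*r)/9.
Then F(pi/3) - F(0) = (2/9 - pi**2/9) - (-2/9) = 4/9 - pi**2/9.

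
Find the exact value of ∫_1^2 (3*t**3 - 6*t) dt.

By the power rule, an antiderivative is F(t) = 3*t**4/4 - 3*t**2.
Then F(2) - F(1) = (0) - (-9/4) = 9/4.

9/4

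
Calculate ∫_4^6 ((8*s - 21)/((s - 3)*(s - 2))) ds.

Factor the denominator: s**2 - 5*s + 6 = (s - 2)(s - 3).
Partial fractions: (8*s - 21)/((s - 3)*(s - 2)) = 5/(s - 2) + 3/(s - 3).
An antiderivative is F(s) = 3*log(s - 3) + 5*log(s - 2).
Then F(6) - F(4) = (3*log(3) + 10*log(2)) - (log(32)) = 3*log(3) + 5*log(2).

3*log(3) + 5*log(2)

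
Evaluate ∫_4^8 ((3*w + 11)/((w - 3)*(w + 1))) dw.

Factor the denominator: w**2 - 2*w - 3 = (w + 1)(w - 3).
Partial fractions: (3*w + 11)/((w - 3)*(w + 1)) = -2/(w + 1) + 5/(w - 3).
An antiderivative is F(w) = 5*log(w - 3) - 2*log(w + 1).
Then F(8) - F(4) = (-4*log(3) + 5*log(5)) - (-log(25)) = -4*log(3) + 7*log(5).

-4*log(3) + 7*log(5)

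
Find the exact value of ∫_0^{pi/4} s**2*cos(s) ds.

sqrt(2)*(-32 + pi**2 + 8*pi)/32

Integrate by parts twice (u = s^2, dv = cos(s) ds).
An antiderivative is F(s) = s**2*sin(s) + 2*s*cos(s) - 2*sin(s).
Then F(pi/4) - F(0) = (sqrt(2)*(-32 + pi**2 + 8*pi)/32) - (0) = sqrt(2)*(-32 + pi**2 + 8*pi)/32.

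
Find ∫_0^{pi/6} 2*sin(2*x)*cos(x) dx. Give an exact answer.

Use the identity sin(2*x)cos(x) = [sin(3*x) + sin(x)]/2.
An antiderivative is F(x) = -cos(x) - cos(3*x)/3.
Then F(pi/6) - F(0) = (-sqrt(3)/2) - (-4/3) = 4/3 - sqrt(3)/2.

4/3 - sqrt(3)/2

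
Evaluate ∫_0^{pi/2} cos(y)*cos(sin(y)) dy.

Let u = sin(y), so du = cos(y) dy. When y = 0, u = 0; when y = pi/2, u = 1.
The integral becomes ∫ cos(u) du from 0 to 1, with antiderivative sin(u).
Back in y: F(y) = sin(sin(y)).
Then F(pi/2) - F(0) = (sin(1)) - (0) = sin(1).

sin(1)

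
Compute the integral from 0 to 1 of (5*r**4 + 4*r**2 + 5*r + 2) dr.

By the power rule, an antiderivative is F(r) = r**5 + 4*r**3/3 + 5*r**2/2 + 2*r.
Then F(1) - F(0) = (41/6) - (0) = 41/6.

41/6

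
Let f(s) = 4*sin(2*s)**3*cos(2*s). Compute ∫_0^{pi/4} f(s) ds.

Let u = sin(2*s), so du = 2*cos(2*s) ds. When s = 0, u = 0; when s = pi/4, u = 1.
The integral becomes 2·∫ u**3 du from 0 to 1, with antiderivative u**4/2.
Back in s: F(s) = sin(2*s)**4/2.
Then F(pi/4) - F(0) = (1/2) - (0) = 1/2.

1/2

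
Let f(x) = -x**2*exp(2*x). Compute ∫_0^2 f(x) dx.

Integrate by parts twice (u = x^2, dv = -exp(2*x) dx).
An antiderivative is F(x) = (-2*x**2 + 2*x - 1)*exp(2*x)/4.
Then F(2) - F(0) = (-5*exp(4)/4) - (-1/4) = 1/4 - 5*exp(4)/4.

1/4 - 5*exp(4)/4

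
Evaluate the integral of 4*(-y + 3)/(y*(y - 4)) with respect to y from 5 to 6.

Factor the denominator: y**2 - 4*y = y(y - 4).
Partial fractions: 4*(-y + 3)/(y*(y - 4)) = -3/y - 1/(y - 4).
An antiderivative is F(y) = -3*log(y) - log(y - 4).
Then F(6) - F(5) = (-3*log(3) - 4*log(2)) - (-3*log(5)) = -3*log(3) - 4*log(2) + 3*log(5).

-3*log(3) - 4*log(2) + 3*log(5)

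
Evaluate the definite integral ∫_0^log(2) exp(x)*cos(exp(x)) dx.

Let u = exp(x), so du = exp(x) dx. When x = 0, u = 1; when x = log(2), u = 2.
The integral becomes ∫ cos(u) du from 1 to 2, with antiderivative sin(u).
Back in x: F(x) = sin(exp(x)).
Then F(log(2)) - F(0) = (sin(2)) - (sin(1)) = -sin(1) + sin(2).

-sin(1) + sin(2)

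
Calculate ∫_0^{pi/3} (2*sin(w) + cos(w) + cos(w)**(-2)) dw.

An antiderivative is F(w) = sin(w) - 2*cos(w) + tan(w).
Then F(pi/3) - F(0) = (-1 + 3*sqrt(3)/2) - (-2) = 1 + 3*sqrt(3)/2.

1 + 3*sqrt(3)/2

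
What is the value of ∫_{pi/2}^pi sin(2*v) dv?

An antiderivative is F(v) = -cos(2*v)/2.
Then F(pi) - F(pi/2) = (-1/2) - (1/2) = -1.

-1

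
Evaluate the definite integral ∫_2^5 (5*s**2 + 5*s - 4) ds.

471/2

By the power rule, an antiderivative is F(s) = 5*s**3/3 + 5*s**2/2 - 4*s.
Then F(5) - F(2) = (1505/6) - (46/3) = 471/2.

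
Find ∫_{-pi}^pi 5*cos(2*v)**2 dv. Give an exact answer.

Use the identity cos^2(2*v) = (1 + cos(4*v))/2.
An antiderivative is F(v) = 5*v/2 + 5*sin(4*v)/8.
Then F(pi) - F(-pi) = (5*pi/2) - (-5*pi/2) = 5*pi.

5*pi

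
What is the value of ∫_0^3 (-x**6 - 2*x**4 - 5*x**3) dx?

-71523/140

By the power rule, an antiderivative is F(x) = -x**7/7 - 2*x**5/5 - 5*x**4/4.
Then F(3) - F(0) = (-71523/140) - (0) = -71523/140.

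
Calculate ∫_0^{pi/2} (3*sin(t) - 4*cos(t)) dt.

An antiderivative is F(t) = -4*sin(t) - 3*cos(t).
Then F(pi/2) - F(0) = (-4) - (-3) = -1.

-1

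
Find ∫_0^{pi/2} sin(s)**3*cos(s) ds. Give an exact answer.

1/4

Let u = sin(s), so du = cos(s) ds. When s = 0, u = 0; when s = pi/2, u = 1.
The integral becomes ∫ u**3 du from 0 to 1, with antiderivative u**4/4.
Back in s: F(s) = sin(s)**4/4.
Then F(pi/2) - F(0) = (1/4) - (0) = 1/4.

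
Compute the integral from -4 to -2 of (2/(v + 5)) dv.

An antiderivative is F(v) = 2*log(v + 5).
Then F(-2) - F(-4) = (log(9)) - (0) = log(9).

log(9)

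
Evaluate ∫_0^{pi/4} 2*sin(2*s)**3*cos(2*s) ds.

Let u = sin(2*s), so du = 2*cos(2*s) ds. When s = 0, u = 0; when s = pi/4, u = 1.
The integral becomes ∫ u**3 du from 0 to 1, with antiderivative u**4/4.
Back in s: F(s) = sin(2*s)**4/4.
Then F(pi/4) - F(0) = (1/4) - (0) = 1/4.

1/4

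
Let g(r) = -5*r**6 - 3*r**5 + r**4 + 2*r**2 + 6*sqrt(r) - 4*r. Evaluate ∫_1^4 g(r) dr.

By the power rule, an antiderivative is F(r) = -5*r**7/7 - r**6/2 + r**5/5 + 4*r**(3/2) + 2*r**3/3 - 2*r**2.
Then F(4) - F(1) = (-1417856/105) - (347/210) = -945353/70.

-945353/70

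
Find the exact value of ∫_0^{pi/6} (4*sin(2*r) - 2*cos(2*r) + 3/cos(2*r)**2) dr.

1 + sqrt(3)

An antiderivative is F(r) = -sin(2*r) - 2*cos(2*r) + 3*tan(2*r)/2.
Then F(pi/6) - F(0) = (-1 + sqrt(3)) - (-2) = 1 + sqrt(3).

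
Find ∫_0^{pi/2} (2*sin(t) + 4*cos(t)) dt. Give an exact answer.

An antiderivative is F(t) = 4*sin(t) - 2*cos(t).
Then F(pi/2) - F(0) = (4) - (-2) = 6.

6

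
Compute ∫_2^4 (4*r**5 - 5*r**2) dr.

7784/3

By the power rule, an antiderivative is F(r) = 2*r**6/3 - 5*r**3/3.
Then F(4) - F(2) = (2624) - (88/3) = 7784/3.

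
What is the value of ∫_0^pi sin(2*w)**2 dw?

Use the identity sin^2(2*w) = (1 - cos(4*w))/2.
An antiderivative is F(w) = w/2 - sin(4*w)/8.
Then F(pi) - F(0) = (pi/2) - (0) = pi/2.

pi/2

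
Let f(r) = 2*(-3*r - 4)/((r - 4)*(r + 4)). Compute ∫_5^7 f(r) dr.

-2*log(11)

Factor the denominator: r**2 - 16 = (r + 4)(r - 4).
Partial fractions: 2*(-3*r - 4)/((r - 4)*(r + 4)) = -2/(r + 4) - 4/(r - 4).
An antiderivative is F(r) = -4*log(r - 4) - 2*log(r + 4).
Then F(7) - F(5) = (-2*log(11) - 4*log(3)) - (-log(81)) = -2*log(11).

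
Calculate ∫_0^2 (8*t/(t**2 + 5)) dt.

-4*log(5) + 8*log(3)

Let u = t**2 + 5, so du = 2*t dt. When t = 0, u = 5; when t = 2, u = 9.
The integral becomes 4·∫ 1/u du from 5 to 9, with antiderivative 4*log(u).
Back in t: F(t) = 4*log(t**2 + 5).
Then F(2) - F(0) = (8*log(3)) - (4*log(5)) = -4*log(5) + 8*log(3).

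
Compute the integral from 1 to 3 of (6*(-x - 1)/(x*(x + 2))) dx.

Factor the denominator: x**2 + 2*x = (x + 2)x.
Partial fractions: 6*(-x - 1)/(x*(x + 2)) = -3/(x + 2) - 3/x.
An antiderivative is F(x) = -3*log(x) - 3*log(x + 2).
Then F(3) - F(1) = (-3*log(5) - 3*log(3)) - (-log(27)) = -3*log(5).

-3*log(5)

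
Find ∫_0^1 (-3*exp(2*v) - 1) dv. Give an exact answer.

An antiderivative is F(v) = -3*exp(2*v)/2 - v.
Then F(1) - F(0) = (-3*exp(2)/2 - 1) - (-3/2) = 1/2 - 3*exp(2)/2.

1/2 - 3*exp(2)/2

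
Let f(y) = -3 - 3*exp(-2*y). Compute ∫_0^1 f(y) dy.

-9/2 + 3*exp(-2)/2

An antiderivative is F(y) = -3*y + 3*exp(-2*y)/2.
Then F(1) - F(0) = (-3 + 3*exp(-2)/2) - (3/2) = -9/2 + 3*exp(-2)/2.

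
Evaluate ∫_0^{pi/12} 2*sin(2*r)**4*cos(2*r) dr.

Let u = sin(2*r), so du = 2*cos(2*r) dr. When r = 0, u = 0; when r = pi/12, u = 1/2.
The integral becomes ∫ u**4 du from 0 to 1/2, with antiderivative u**5/5.
Back in r: F(r) = sin(2*r)**5/5.
Then F(pi/12) - F(0) = (1/160) - (0) = 1/160.

1/160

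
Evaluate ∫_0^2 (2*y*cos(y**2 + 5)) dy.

sin(9) - sin(5)

Let u = y**2 + 5, so du = 2*y dy. When y = 0, u = 5; when y = 2, u = 9.
The integral becomes ∫ cos(u) du from 5 to 9, with antiderivative sin(u).
Back in y: F(y) = sin(y**2 + 5).
Then F(2) - F(0) = (sin(9)) - (sin(5)) = sin(9) - sin(5).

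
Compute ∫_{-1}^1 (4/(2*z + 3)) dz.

An antiderivative is F(z) = 2*log(2*z + 3).
Then F(1) - F(-1) = (log(25)) - (0) = log(25).

log(25)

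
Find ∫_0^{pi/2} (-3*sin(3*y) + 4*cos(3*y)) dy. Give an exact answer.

-7/3

An antiderivative is F(y) = 4*sin(3*y)/3 + cos(3*y).
Then F(pi/2) - F(0) = (-4/3) - (1) = -7/3.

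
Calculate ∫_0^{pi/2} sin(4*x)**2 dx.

pi/4

Use the identity sin^2(4*x) = (1 - cos(8*x))/2.
An antiderivative is F(x) = x/2 - sin(8*x)/16.
Then F(pi/2) - F(0) = (pi/4) - (0) = pi/4.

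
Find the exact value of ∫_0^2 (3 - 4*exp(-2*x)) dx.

2*exp(-4) + 4

An antiderivative is F(x) = 3*x + 2*exp(-2*x).
Then F(2) - F(0) = (2*exp(-4) + 6) - (2) = 2*exp(-4) + 4.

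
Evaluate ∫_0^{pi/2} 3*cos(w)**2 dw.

3*pi/4

Use the identity cos^2(w) = (1 + cos(2*w))/2.
An antiderivative is F(w) = 3*w/2 + 3*sin(2*w)/4.
Then F(pi/2) - F(0) = (3*pi/4) - (0) = 3*pi/4.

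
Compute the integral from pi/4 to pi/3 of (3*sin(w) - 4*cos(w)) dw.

An antiderivative is F(w) = -4*sin(w) - 3*cos(w).
Then F(pi/3) - F(pi/4) = (-2*sqrt(3) - 3/2) - (-7*sqrt(2)/2) = -2*sqrt(3) - 3/2 + 7*sqrt(2)/2.

-2*sqrt(3) - 3/2 + 7*sqrt(2)/2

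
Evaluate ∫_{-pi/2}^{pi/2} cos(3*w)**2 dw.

pi/2

Use the identity cos^2(3*w) = (1 + cos(6*w))/2.
An antiderivative is F(w) = w/2 + sin(6*w)/12.
Then F(pi/2) - F(-pi/2) = (pi/4) - (-pi/4) = pi/2.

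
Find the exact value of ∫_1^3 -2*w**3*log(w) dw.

Integrate by parts once (u = ln w, dv = -2*w**3 dw).
An antiderivative is F(w) = -w**4*(4*log(w) - 1)/8.
Then F(3) - F(1) = (81/8 - 81*log(3)/2) - (1/8) = 10 - 81*log(3)/2.

10 - 81*log(3)/2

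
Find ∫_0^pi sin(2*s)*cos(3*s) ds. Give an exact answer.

-4/5

Use the identity sin(2*s)cos(3*s) = [sin(5*s) + sin(-s)]/2.
An antiderivative is F(s) = cos(s)/2 - cos(5*s)/10.
Then F(pi) - F(0) = (-2/5) - (2/5) = -4/5.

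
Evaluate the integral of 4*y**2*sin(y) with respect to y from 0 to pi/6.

Integrate by parts twice (u = y^2, dv = 4*sin(y) dy).
An antiderivative is F(y) = -4*y**2*cos(y) + 8*y*sin(y) + 8*cos(y).
Then F(pi/6) - F(0) = (-sqrt(3)*pi**2/18 + 2*pi/3 + 4*sqrt(3)) - (8) = -8 - sqrt(3)*pi**2/18 + 2*pi/3 + 4*sqrt(3).

-8 - sqrt(3)*pi**2/18 + 2*pi/3 + 4*sqrt(3)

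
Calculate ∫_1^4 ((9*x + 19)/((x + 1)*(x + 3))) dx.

-13*log(2) + 4*log(7) + 5*log(5)

Factor the denominator: x**2 + 4*x + 3 = (x + 3)(x + 1).
Partial fractions: (9*x + 19)/((x + 1)*(x + 3)) = 4/(x + 3) + 5/(x + 1).
An antiderivative is F(x) = 5*log(x + 1) + 4*log(x + 3).
Then F(4) - F(1) = (4*log(7) + 5*log(5)) - (13*log(2)) = -13*log(2) + 4*log(7) + 5*log(5).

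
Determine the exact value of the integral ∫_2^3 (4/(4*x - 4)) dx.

log(2)

An antiderivative is F(x) = log(4*x - 4).
Then F(3) - F(2) = (log(8)) - (log(4)) = log(2).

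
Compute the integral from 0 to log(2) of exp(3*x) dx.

7/3

Let u = exp(x), so du = exp(x) dx. When x = 0, u = 1; when x = log(2), u = 2.
The integral becomes ∫ u**2 du from 1 to 2, with antiderivative u**3/3.
Back in x: F(x) = exp(3*x)/3.
Then F(log(2)) - F(0) = (8/3) - (1/3) = 7/3.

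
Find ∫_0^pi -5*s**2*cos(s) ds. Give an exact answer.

Integrate by parts twice (u = s^2, dv = -5*cos(s) ds).
An antiderivative is F(s) = -5*s**2*sin(s) - 10*s*cos(s) + 10*sin(s).
Then F(pi) - F(0) = (10*pi) - (0) = 10*pi.

10*pi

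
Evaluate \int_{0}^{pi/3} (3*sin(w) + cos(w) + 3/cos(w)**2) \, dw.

An antiderivative is F(w) = sin(w) - 3*cos(w) + 3*tan(w).
Then F(pi/3) - F(0) = (-3/2 + 7*sqrt(3)/2) - (-3) = 3/2 + 7*sqrt(3)/2.

3/2 + 7*sqrt(3)/2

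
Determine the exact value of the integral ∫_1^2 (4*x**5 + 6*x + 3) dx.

By the power rule, an antiderivative is F(x) = 2*x**6/3 + 3*x**2 + 3*x.
Then F(2) - F(1) = (182/3) - (20/3) = 54.

54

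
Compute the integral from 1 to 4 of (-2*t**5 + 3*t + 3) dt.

By the power rule, an antiderivative is F(t) = -t**6/3 + 3*t**2/2 + 3*t.
Then F(4) - F(1) = (-3988/3) - (25/6) = -2667/2.

-2667/2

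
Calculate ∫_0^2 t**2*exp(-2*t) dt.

(-13 + exp(4))*exp(-4)/4

Integrate by parts twice (u = t^2, dv = exp(-2*t) dt).
An antiderivative is F(t) = (-2*t**2 - 2*t - 1)*exp(-2*t)/4.
Then F(2) - F(0) = (-13*exp(-4)/4) - (-1/4) = (-13 + exp(4))*exp(-4)/4.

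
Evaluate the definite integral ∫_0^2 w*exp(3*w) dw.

Integrate by parts once (u = w, dv = exp(3*w) dw).
An antiderivative is F(w) = (3*w - 1)*exp(3*w)/9.
Then F(2) - F(0) = (5*exp(6)/9) - (-1/9) = 1/9 + 5*exp(6)/9.

1/9 + 5*exp(6)/9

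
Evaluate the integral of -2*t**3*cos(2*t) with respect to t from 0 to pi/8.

-3/4 - 3*sqrt(2)*pi**2/256 - sqrt(2)*pi**3/1024 + 3*sqrt(2)*pi/32 + 3*sqrt(2)/8

Integrate by parts 3 times (u = t^3, dv = -2*cos(2*t) dt).
An antiderivative is F(t) = -t**3*sin(2*t) - 3*t**2*cos(2*t)/2 + 3*t*sin(2*t)/2 + 3*cos(2*t)/4.
Then F(pi/8) - F(0) = (sqrt(2)*(-12*pi**2 - pi**3 + 96*pi + 384)/1024) - (3/4) = -3/4 - 3*sqrt(2)*pi**2/256 - sqrt(2)*pi**3/1024 + 3*sqrt(2)*pi/32 + 3*sqrt(2)/8.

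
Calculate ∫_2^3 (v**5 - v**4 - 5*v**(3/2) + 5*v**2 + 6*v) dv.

-18*sqrt(3) + 8*sqrt(2) + 1153/10

By the power rule, an antiderivative is F(v) = v**6/6 - 2*v**(5/2) - v**5/5 + 5*v**3/3 + 3*v**2.
Then F(3) - F(2) = (1449/10 - 18*sqrt(3)) - (148/5 - 8*sqrt(2)) = -18*sqrt(3) + 8*sqrt(2) + 1153/10.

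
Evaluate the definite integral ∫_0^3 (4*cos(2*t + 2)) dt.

Let u = 2*t + 2, so du = 2 dt. When t = 0, u = 2; when t = 3, u = 8.
The integral becomes 2·∫ cos(u) du from 2 to 8, with antiderivative 2*sin(u).
Back in t: F(t) = 2*sin(2*t + 2).
Then F(3) - F(0) = (2*sin(8)) - (2*sin(2)) = -2*sin(2) + 2*sin(8).

-2*sin(2) + 2*sin(8)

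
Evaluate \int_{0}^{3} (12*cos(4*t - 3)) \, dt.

Let u = 4*t - 3, so du = 4 dt. When t = 0, u = -3; when t = 3, u = 9.
The integral becomes 3·∫ cos(u) du from -3 to 9, with antiderivative 3*sin(u).
Back in t: F(t) = 3*sin(4*t - 3).
Then F(3) - F(0) = (3*sin(9)) - (-3*sin(3)) = 3*sin(3) + 3*sin(9).

3*sin(3) + 3*sin(9)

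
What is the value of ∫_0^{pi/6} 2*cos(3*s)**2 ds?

pi/6

Use the identity cos^2(3*s) = (1 + cos(6*s))/2.
An antiderivative is F(s) = s + sin(6*s)/6.
Then F(pi/6) - F(0) = (pi/6) - (0) = pi/6.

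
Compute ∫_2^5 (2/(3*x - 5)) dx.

2*log(10)/3

An antiderivative is F(x) = 2*log(3*x - 5)/3.
Then F(5) - F(2) = (2*log(10)/3) - (0) = 2*log(10)/3.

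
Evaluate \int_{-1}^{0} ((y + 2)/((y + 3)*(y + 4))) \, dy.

Factor the denominator: y**2 + 7*y + 12 = (y + 4)(y + 3).
Partial fractions: (y + 2)/((y + 3)*(y + 4)) = 2/(y + 4) - 1/(y + 3).
An antiderivative is F(y) = -log(y + 3) + 2*log(y + 4).
Then F(0) - F(-1) = (log(16/3)) - (log(9/2)) = log(32/27).

log(32/27)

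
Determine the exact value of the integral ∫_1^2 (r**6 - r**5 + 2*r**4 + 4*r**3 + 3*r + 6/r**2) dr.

1489/35

By the power rule, an antiderivative is F(r) = r**7/7 - r**6/6 + 2*r**5/5 + r**4 + 3*r**2/2 - 6/r.
Then F(2) - F(1) = (4139/105) - (-328/105) = 1489/35.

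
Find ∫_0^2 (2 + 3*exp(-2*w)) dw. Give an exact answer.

11/2 - 3*exp(-4)/2

An antiderivative is F(w) = 2*w - 3*exp(-2*w)/2.
Then F(2) - F(0) = (4 - 3*exp(-4)/2) - (-3/2) = 11/2 - 3*exp(-4)/2.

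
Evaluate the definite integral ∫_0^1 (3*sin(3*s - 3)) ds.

Let u = 3*s - 3, so du = 3 ds. When s = 0, u = -3; when s = 1, u = 0.
The integral becomes ∫ sin(u) du from -3 to 0, with antiderivative -cos(u).
Back in s: F(s) = -cos(3*s - 3).
Then F(1) - F(0) = (-1) - (-cos(3)) = -1 + cos(3).

-1 + cos(3)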